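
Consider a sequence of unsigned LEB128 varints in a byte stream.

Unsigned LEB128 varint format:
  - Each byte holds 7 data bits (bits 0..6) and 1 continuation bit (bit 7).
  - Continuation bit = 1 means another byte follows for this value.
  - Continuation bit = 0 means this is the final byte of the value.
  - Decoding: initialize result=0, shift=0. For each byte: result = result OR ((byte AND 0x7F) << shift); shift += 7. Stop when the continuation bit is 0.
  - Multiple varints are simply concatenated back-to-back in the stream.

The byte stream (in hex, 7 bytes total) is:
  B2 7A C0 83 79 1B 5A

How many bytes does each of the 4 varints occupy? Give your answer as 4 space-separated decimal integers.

  byte[0]=0xB2 cont=1 payload=0x32=50: acc |= 50<<0 -> acc=50 shift=7
  byte[1]=0x7A cont=0 payload=0x7A=122: acc |= 122<<7 -> acc=15666 shift=14 [end]
Varint 1: bytes[0:2] = B2 7A -> value 15666 (2 byte(s))
  byte[2]=0xC0 cont=1 payload=0x40=64: acc |= 64<<0 -> acc=64 shift=7
  byte[3]=0x83 cont=1 payload=0x03=3: acc |= 3<<7 -> acc=448 shift=14
  byte[4]=0x79 cont=0 payload=0x79=121: acc |= 121<<14 -> acc=1982912 shift=21 [end]
Varint 2: bytes[2:5] = C0 83 79 -> value 1982912 (3 byte(s))
  byte[5]=0x1B cont=0 payload=0x1B=27: acc |= 27<<0 -> acc=27 shift=7 [end]
Varint 3: bytes[5:6] = 1B -> value 27 (1 byte(s))
  byte[6]=0x5A cont=0 payload=0x5A=90: acc |= 90<<0 -> acc=90 shift=7 [end]
Varint 4: bytes[6:7] = 5A -> value 90 (1 byte(s))

Answer: 2 3 1 1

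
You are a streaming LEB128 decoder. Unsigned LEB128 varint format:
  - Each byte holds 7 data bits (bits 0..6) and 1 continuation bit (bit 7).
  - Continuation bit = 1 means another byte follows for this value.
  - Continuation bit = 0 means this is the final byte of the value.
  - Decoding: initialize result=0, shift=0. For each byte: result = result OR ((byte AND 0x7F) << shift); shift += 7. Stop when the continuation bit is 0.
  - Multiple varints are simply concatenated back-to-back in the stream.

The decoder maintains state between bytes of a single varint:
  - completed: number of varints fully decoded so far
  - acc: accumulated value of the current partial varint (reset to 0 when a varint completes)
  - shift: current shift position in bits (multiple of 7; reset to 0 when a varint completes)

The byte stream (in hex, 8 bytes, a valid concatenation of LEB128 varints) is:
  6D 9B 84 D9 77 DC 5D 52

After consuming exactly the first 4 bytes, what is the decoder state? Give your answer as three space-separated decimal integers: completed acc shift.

byte[0]=0x6D cont=0 payload=0x6D: varint #1 complete (value=109); reset -> completed=1 acc=0 shift=0
byte[1]=0x9B cont=1 payload=0x1B: acc |= 27<<0 -> completed=1 acc=27 shift=7
byte[2]=0x84 cont=1 payload=0x04: acc |= 4<<7 -> completed=1 acc=539 shift=14
byte[3]=0xD9 cont=1 payload=0x59: acc |= 89<<14 -> completed=1 acc=1458715 shift=21

Answer: 1 1458715 21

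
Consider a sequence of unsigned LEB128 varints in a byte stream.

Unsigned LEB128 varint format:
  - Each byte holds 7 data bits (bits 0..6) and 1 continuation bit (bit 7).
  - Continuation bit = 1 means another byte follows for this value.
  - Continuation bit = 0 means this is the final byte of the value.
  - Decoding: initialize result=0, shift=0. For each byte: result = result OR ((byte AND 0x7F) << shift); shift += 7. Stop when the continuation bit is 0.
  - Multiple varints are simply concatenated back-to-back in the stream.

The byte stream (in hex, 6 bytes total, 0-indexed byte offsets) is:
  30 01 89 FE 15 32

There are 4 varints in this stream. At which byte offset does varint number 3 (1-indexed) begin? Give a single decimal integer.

Answer: 2

Derivation:
  byte[0]=0x30 cont=0 payload=0x30=48: acc |= 48<<0 -> acc=48 shift=7 [end]
Varint 1: bytes[0:1] = 30 -> value 48 (1 byte(s))
  byte[1]=0x01 cont=0 payload=0x01=1: acc |= 1<<0 -> acc=1 shift=7 [end]
Varint 2: bytes[1:2] = 01 -> value 1 (1 byte(s))
  byte[2]=0x89 cont=1 payload=0x09=9: acc |= 9<<0 -> acc=9 shift=7
  byte[3]=0xFE cont=1 payload=0x7E=126: acc |= 126<<7 -> acc=16137 shift=14
  byte[4]=0x15 cont=0 payload=0x15=21: acc |= 21<<14 -> acc=360201 shift=21 [end]
Varint 3: bytes[2:5] = 89 FE 15 -> value 360201 (3 byte(s))
  byte[5]=0x32 cont=0 payload=0x32=50: acc |= 50<<0 -> acc=50 shift=7 [end]
Varint 4: bytes[5:6] = 32 -> value 50 (1 byte(s))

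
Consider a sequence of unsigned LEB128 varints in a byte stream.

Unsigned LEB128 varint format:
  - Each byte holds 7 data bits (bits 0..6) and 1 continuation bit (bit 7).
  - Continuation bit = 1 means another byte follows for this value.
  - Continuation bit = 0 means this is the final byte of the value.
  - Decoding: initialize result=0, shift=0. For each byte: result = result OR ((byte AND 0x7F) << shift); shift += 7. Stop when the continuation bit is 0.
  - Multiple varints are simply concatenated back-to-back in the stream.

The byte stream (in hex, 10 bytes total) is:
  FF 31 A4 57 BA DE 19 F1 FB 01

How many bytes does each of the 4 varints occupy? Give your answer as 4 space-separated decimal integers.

  byte[0]=0xFF cont=1 payload=0x7F=127: acc |= 127<<0 -> acc=127 shift=7
  byte[1]=0x31 cont=0 payload=0x31=49: acc |= 49<<7 -> acc=6399 shift=14 [end]
Varint 1: bytes[0:2] = FF 31 -> value 6399 (2 byte(s))
  byte[2]=0xA4 cont=1 payload=0x24=36: acc |= 36<<0 -> acc=36 shift=7
  byte[3]=0x57 cont=0 payload=0x57=87: acc |= 87<<7 -> acc=11172 shift=14 [end]
Varint 2: bytes[2:4] = A4 57 -> value 11172 (2 byte(s))
  byte[4]=0xBA cont=1 payload=0x3A=58: acc |= 58<<0 -> acc=58 shift=7
  byte[5]=0xDE cont=1 payload=0x5E=94: acc |= 94<<7 -> acc=12090 shift=14
  byte[6]=0x19 cont=0 payload=0x19=25: acc |= 25<<14 -> acc=421690 shift=21 [end]
Varint 3: bytes[4:7] = BA DE 19 -> value 421690 (3 byte(s))
  byte[7]=0xF1 cont=1 payload=0x71=113: acc |= 113<<0 -> acc=113 shift=7
  byte[8]=0xFB cont=1 payload=0x7B=123: acc |= 123<<7 -> acc=15857 shift=14
  byte[9]=0x01 cont=0 payload=0x01=1: acc |= 1<<14 -> acc=32241 shift=21 [end]
Varint 4: bytes[7:10] = F1 FB 01 -> value 32241 (3 byte(s))

Answer: 2 2 3 3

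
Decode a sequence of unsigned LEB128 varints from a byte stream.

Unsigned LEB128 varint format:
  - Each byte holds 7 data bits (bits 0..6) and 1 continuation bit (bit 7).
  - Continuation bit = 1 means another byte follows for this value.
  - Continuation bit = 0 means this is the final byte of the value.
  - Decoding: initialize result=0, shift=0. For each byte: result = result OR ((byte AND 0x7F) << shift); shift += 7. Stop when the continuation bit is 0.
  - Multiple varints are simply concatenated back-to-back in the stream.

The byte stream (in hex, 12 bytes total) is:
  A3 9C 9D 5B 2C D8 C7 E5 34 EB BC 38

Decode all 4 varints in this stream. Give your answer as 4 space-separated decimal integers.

Answer: 191319587 44 110715864 925291

Derivation:
  byte[0]=0xA3 cont=1 payload=0x23=35: acc |= 35<<0 -> acc=35 shift=7
  byte[1]=0x9C cont=1 payload=0x1C=28: acc |= 28<<7 -> acc=3619 shift=14
  byte[2]=0x9D cont=1 payload=0x1D=29: acc |= 29<<14 -> acc=478755 shift=21
  byte[3]=0x5B cont=0 payload=0x5B=91: acc |= 91<<21 -> acc=191319587 shift=28 [end]
Varint 1: bytes[0:4] = A3 9C 9D 5B -> value 191319587 (4 byte(s))
  byte[4]=0x2C cont=0 payload=0x2C=44: acc |= 44<<0 -> acc=44 shift=7 [end]
Varint 2: bytes[4:5] = 2C -> value 44 (1 byte(s))
  byte[5]=0xD8 cont=1 payload=0x58=88: acc |= 88<<0 -> acc=88 shift=7
  byte[6]=0xC7 cont=1 payload=0x47=71: acc |= 71<<7 -> acc=9176 shift=14
  byte[7]=0xE5 cont=1 payload=0x65=101: acc |= 101<<14 -> acc=1663960 shift=21
  byte[8]=0x34 cont=0 payload=0x34=52: acc |= 52<<21 -> acc=110715864 shift=28 [end]
Varint 3: bytes[5:9] = D8 C7 E5 34 -> value 110715864 (4 byte(s))
  byte[9]=0xEB cont=1 payload=0x6B=107: acc |= 107<<0 -> acc=107 shift=7
  byte[10]=0xBC cont=1 payload=0x3C=60: acc |= 60<<7 -> acc=7787 shift=14
  byte[11]=0x38 cont=0 payload=0x38=56: acc |= 56<<14 -> acc=925291 shift=21 [end]
Varint 4: bytes[9:12] = EB BC 38 -> value 925291 (3 byte(s))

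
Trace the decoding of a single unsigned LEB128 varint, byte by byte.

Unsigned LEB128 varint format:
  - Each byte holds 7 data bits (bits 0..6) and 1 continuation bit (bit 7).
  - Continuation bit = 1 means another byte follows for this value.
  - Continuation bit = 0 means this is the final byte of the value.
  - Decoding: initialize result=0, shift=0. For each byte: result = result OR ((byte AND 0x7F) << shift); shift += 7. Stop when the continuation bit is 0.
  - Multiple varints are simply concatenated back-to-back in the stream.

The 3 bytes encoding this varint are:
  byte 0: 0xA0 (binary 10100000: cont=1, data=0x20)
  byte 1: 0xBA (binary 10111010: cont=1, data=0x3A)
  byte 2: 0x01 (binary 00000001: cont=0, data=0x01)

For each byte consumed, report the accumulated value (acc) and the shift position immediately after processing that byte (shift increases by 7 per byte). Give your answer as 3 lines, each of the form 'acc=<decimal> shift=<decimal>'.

byte 0=0xA0: payload=0x20=32, contrib = 32<<0 = 32; acc -> 32, shift -> 7
byte 1=0xBA: payload=0x3A=58, contrib = 58<<7 = 7424; acc -> 7456, shift -> 14
byte 2=0x01: payload=0x01=1, contrib = 1<<14 = 16384; acc -> 23840, shift -> 21

Answer: acc=32 shift=7
acc=7456 shift=14
acc=23840 shift=21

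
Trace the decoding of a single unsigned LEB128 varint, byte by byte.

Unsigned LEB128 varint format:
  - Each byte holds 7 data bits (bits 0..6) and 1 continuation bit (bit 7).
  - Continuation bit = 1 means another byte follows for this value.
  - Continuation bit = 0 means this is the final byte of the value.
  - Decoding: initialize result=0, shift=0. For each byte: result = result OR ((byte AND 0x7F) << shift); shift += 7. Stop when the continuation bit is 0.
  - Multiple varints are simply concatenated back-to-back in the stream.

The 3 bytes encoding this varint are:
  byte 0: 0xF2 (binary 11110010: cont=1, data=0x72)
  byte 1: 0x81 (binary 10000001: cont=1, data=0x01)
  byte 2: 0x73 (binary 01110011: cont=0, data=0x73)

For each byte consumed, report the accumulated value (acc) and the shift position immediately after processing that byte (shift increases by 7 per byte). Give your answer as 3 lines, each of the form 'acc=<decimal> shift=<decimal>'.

byte 0=0xF2: payload=0x72=114, contrib = 114<<0 = 114; acc -> 114, shift -> 7
byte 1=0x81: payload=0x01=1, contrib = 1<<7 = 128; acc -> 242, shift -> 14
byte 2=0x73: payload=0x73=115, contrib = 115<<14 = 1884160; acc -> 1884402, shift -> 21

Answer: acc=114 shift=7
acc=242 shift=14
acc=1884402 shift=21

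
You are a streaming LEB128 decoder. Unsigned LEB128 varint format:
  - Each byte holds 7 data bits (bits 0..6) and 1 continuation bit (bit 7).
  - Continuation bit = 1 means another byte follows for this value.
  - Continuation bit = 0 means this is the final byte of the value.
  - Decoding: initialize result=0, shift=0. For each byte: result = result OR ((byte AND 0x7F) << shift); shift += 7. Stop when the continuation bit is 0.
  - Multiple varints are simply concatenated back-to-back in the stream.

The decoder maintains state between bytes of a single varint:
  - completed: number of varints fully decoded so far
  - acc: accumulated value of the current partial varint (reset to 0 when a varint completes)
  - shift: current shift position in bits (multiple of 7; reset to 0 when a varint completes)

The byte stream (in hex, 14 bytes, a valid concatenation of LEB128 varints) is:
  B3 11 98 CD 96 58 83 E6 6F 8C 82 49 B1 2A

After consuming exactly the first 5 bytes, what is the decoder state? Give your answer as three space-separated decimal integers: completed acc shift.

byte[0]=0xB3 cont=1 payload=0x33: acc |= 51<<0 -> completed=0 acc=51 shift=7
byte[1]=0x11 cont=0 payload=0x11: varint #1 complete (value=2227); reset -> completed=1 acc=0 shift=0
byte[2]=0x98 cont=1 payload=0x18: acc |= 24<<0 -> completed=1 acc=24 shift=7
byte[3]=0xCD cont=1 payload=0x4D: acc |= 77<<7 -> completed=1 acc=9880 shift=14
byte[4]=0x96 cont=1 payload=0x16: acc |= 22<<14 -> completed=1 acc=370328 shift=21

Answer: 1 370328 21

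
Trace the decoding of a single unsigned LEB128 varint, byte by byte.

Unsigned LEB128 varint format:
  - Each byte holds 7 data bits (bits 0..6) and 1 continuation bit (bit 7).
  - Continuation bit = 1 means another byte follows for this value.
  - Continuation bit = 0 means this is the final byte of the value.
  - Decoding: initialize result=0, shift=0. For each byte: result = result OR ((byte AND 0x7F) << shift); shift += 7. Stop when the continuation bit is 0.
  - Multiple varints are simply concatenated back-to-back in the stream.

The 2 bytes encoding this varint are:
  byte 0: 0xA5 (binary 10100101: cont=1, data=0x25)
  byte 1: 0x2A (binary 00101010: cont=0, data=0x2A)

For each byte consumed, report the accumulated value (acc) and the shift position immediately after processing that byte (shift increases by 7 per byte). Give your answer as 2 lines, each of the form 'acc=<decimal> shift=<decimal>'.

byte 0=0xA5: payload=0x25=37, contrib = 37<<0 = 37; acc -> 37, shift -> 7
byte 1=0x2A: payload=0x2A=42, contrib = 42<<7 = 5376; acc -> 5413, shift -> 14

Answer: acc=37 shift=7
acc=5413 shift=14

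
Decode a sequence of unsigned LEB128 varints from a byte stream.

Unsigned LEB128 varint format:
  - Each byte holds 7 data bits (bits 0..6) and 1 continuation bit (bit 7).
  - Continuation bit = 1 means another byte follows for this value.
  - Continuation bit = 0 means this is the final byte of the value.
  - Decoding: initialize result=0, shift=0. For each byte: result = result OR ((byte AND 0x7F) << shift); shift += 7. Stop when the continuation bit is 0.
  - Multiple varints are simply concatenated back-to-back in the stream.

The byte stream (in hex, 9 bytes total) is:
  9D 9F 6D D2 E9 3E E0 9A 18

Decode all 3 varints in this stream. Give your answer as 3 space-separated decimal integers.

Answer: 1789853 1029330 396640

Derivation:
  byte[0]=0x9D cont=1 payload=0x1D=29: acc |= 29<<0 -> acc=29 shift=7
  byte[1]=0x9F cont=1 payload=0x1F=31: acc |= 31<<7 -> acc=3997 shift=14
  byte[2]=0x6D cont=0 payload=0x6D=109: acc |= 109<<14 -> acc=1789853 shift=21 [end]
Varint 1: bytes[0:3] = 9D 9F 6D -> value 1789853 (3 byte(s))
  byte[3]=0xD2 cont=1 payload=0x52=82: acc |= 82<<0 -> acc=82 shift=7
  byte[4]=0xE9 cont=1 payload=0x69=105: acc |= 105<<7 -> acc=13522 shift=14
  byte[5]=0x3E cont=0 payload=0x3E=62: acc |= 62<<14 -> acc=1029330 shift=21 [end]
Varint 2: bytes[3:6] = D2 E9 3E -> value 1029330 (3 byte(s))
  byte[6]=0xE0 cont=1 payload=0x60=96: acc |= 96<<0 -> acc=96 shift=7
  byte[7]=0x9A cont=1 payload=0x1A=26: acc |= 26<<7 -> acc=3424 shift=14
  byte[8]=0x18 cont=0 payload=0x18=24: acc |= 24<<14 -> acc=396640 shift=21 [end]
Varint 3: bytes[6:9] = E0 9A 18 -> value 396640 (3 byte(s))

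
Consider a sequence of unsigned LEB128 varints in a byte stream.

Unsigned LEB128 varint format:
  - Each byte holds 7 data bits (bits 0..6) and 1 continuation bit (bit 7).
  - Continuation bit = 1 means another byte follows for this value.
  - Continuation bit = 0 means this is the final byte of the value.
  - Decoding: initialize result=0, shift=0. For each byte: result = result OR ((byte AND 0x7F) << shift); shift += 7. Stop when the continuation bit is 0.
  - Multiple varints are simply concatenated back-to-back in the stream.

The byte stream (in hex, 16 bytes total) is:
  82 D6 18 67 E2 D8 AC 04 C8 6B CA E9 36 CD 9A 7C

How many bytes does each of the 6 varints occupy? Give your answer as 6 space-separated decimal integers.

Answer: 3 1 4 2 3 3

Derivation:
  byte[0]=0x82 cont=1 payload=0x02=2: acc |= 2<<0 -> acc=2 shift=7
  byte[1]=0xD6 cont=1 payload=0x56=86: acc |= 86<<7 -> acc=11010 shift=14
  byte[2]=0x18 cont=0 payload=0x18=24: acc |= 24<<14 -> acc=404226 shift=21 [end]
Varint 1: bytes[0:3] = 82 D6 18 -> value 404226 (3 byte(s))
  byte[3]=0x67 cont=0 payload=0x67=103: acc |= 103<<0 -> acc=103 shift=7 [end]
Varint 2: bytes[3:4] = 67 -> value 103 (1 byte(s))
  byte[4]=0xE2 cont=1 payload=0x62=98: acc |= 98<<0 -> acc=98 shift=7
  byte[5]=0xD8 cont=1 payload=0x58=88: acc |= 88<<7 -> acc=11362 shift=14
  byte[6]=0xAC cont=1 payload=0x2C=44: acc |= 44<<14 -> acc=732258 shift=21
  byte[7]=0x04 cont=0 payload=0x04=4: acc |= 4<<21 -> acc=9120866 shift=28 [end]
Varint 3: bytes[4:8] = E2 D8 AC 04 -> value 9120866 (4 byte(s))
  byte[8]=0xC8 cont=1 payload=0x48=72: acc |= 72<<0 -> acc=72 shift=7
  byte[9]=0x6B cont=0 payload=0x6B=107: acc |= 107<<7 -> acc=13768 shift=14 [end]
Varint 4: bytes[8:10] = C8 6B -> value 13768 (2 byte(s))
  byte[10]=0xCA cont=1 payload=0x4A=74: acc |= 74<<0 -> acc=74 shift=7
  byte[11]=0xE9 cont=1 payload=0x69=105: acc |= 105<<7 -> acc=13514 shift=14
  byte[12]=0x36 cont=0 payload=0x36=54: acc |= 54<<14 -> acc=898250 shift=21 [end]
Varint 5: bytes[10:13] = CA E9 36 -> value 898250 (3 byte(s))
  byte[13]=0xCD cont=1 payload=0x4D=77: acc |= 77<<0 -> acc=77 shift=7
  byte[14]=0x9A cont=1 payload=0x1A=26: acc |= 26<<7 -> acc=3405 shift=14
  byte[15]=0x7C cont=0 payload=0x7C=124: acc |= 124<<14 -> acc=2035021 shift=21 [end]
Varint 6: bytes[13:16] = CD 9A 7C -> value 2035021 (3 byte(s))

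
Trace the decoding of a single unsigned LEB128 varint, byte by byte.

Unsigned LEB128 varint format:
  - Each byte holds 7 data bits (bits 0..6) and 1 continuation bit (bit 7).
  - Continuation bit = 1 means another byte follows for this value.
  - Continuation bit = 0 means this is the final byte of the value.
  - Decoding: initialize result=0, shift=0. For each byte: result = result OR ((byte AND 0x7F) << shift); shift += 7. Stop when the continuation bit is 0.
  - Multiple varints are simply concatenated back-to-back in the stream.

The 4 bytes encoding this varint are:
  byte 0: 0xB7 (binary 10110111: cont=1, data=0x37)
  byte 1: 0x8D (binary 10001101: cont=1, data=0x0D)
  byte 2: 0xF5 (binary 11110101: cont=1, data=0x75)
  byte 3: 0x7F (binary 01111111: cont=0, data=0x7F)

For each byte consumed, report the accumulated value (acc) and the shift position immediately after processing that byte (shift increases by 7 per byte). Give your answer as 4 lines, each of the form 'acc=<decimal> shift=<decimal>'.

byte 0=0xB7: payload=0x37=55, contrib = 55<<0 = 55; acc -> 55, shift -> 7
byte 1=0x8D: payload=0x0D=13, contrib = 13<<7 = 1664; acc -> 1719, shift -> 14
byte 2=0xF5: payload=0x75=117, contrib = 117<<14 = 1916928; acc -> 1918647, shift -> 21
byte 3=0x7F: payload=0x7F=127, contrib = 127<<21 = 266338304; acc -> 268256951, shift -> 28

Answer: acc=55 shift=7
acc=1719 shift=14
acc=1918647 shift=21
acc=268256951 shift=28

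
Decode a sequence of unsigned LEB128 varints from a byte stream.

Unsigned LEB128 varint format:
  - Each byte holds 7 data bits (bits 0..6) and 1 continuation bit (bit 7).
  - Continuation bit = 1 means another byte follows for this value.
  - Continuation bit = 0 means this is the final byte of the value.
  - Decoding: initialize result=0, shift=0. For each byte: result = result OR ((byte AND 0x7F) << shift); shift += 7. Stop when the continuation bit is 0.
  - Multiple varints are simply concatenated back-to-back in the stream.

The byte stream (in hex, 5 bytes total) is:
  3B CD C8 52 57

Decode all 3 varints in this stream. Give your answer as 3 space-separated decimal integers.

  byte[0]=0x3B cont=0 payload=0x3B=59: acc |= 59<<0 -> acc=59 shift=7 [end]
Varint 1: bytes[0:1] = 3B -> value 59 (1 byte(s))
  byte[1]=0xCD cont=1 payload=0x4D=77: acc |= 77<<0 -> acc=77 shift=7
  byte[2]=0xC8 cont=1 payload=0x48=72: acc |= 72<<7 -> acc=9293 shift=14
  byte[3]=0x52 cont=0 payload=0x52=82: acc |= 82<<14 -> acc=1352781 shift=21 [end]
Varint 2: bytes[1:4] = CD C8 52 -> value 1352781 (3 byte(s))
  byte[4]=0x57 cont=0 payload=0x57=87: acc |= 87<<0 -> acc=87 shift=7 [end]
Varint 3: bytes[4:5] = 57 -> value 87 (1 byte(s))

Answer: 59 1352781 87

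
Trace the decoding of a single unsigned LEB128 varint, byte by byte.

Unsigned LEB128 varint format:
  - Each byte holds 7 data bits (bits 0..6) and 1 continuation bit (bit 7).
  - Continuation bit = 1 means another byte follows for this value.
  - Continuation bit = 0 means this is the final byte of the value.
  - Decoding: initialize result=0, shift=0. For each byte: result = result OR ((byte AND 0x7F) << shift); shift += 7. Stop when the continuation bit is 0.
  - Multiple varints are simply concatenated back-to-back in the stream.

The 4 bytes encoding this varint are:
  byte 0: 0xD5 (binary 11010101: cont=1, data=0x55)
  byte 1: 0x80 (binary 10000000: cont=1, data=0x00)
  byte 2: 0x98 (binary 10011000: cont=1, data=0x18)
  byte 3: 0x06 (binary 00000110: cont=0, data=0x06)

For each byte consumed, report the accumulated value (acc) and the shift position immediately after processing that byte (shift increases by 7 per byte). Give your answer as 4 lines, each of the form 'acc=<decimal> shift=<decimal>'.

byte 0=0xD5: payload=0x55=85, contrib = 85<<0 = 85; acc -> 85, shift -> 7
byte 1=0x80: payload=0x00=0, contrib = 0<<7 = 0; acc -> 85, shift -> 14
byte 2=0x98: payload=0x18=24, contrib = 24<<14 = 393216; acc -> 393301, shift -> 21
byte 3=0x06: payload=0x06=6, contrib = 6<<21 = 12582912; acc -> 12976213, shift -> 28

Answer: acc=85 shift=7
acc=85 shift=14
acc=393301 shift=21
acc=12976213 shift=28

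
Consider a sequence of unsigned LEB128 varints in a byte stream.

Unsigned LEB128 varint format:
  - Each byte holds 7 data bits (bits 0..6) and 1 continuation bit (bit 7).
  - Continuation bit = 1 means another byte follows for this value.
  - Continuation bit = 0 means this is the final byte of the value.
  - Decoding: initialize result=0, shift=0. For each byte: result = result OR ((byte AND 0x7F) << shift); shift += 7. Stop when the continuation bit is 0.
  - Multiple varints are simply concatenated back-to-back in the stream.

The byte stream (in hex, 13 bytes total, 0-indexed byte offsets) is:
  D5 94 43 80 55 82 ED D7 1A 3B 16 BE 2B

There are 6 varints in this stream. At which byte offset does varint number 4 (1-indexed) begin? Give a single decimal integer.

  byte[0]=0xD5 cont=1 payload=0x55=85: acc |= 85<<0 -> acc=85 shift=7
  byte[1]=0x94 cont=1 payload=0x14=20: acc |= 20<<7 -> acc=2645 shift=14
  byte[2]=0x43 cont=0 payload=0x43=67: acc |= 67<<14 -> acc=1100373 shift=21 [end]
Varint 1: bytes[0:3] = D5 94 43 -> value 1100373 (3 byte(s))
  byte[3]=0x80 cont=1 payload=0x00=0: acc |= 0<<0 -> acc=0 shift=7
  byte[4]=0x55 cont=0 payload=0x55=85: acc |= 85<<7 -> acc=10880 shift=14 [end]
Varint 2: bytes[3:5] = 80 55 -> value 10880 (2 byte(s))
  byte[5]=0x82 cont=1 payload=0x02=2: acc |= 2<<0 -> acc=2 shift=7
  byte[6]=0xED cont=1 payload=0x6D=109: acc |= 109<<7 -> acc=13954 shift=14
  byte[7]=0xD7 cont=1 payload=0x57=87: acc |= 87<<14 -> acc=1439362 shift=21
  byte[8]=0x1A cont=0 payload=0x1A=26: acc |= 26<<21 -> acc=55965314 shift=28 [end]
Varint 3: bytes[5:9] = 82 ED D7 1A -> value 55965314 (4 byte(s))
  byte[9]=0x3B cont=0 payload=0x3B=59: acc |= 59<<0 -> acc=59 shift=7 [end]
Varint 4: bytes[9:10] = 3B -> value 59 (1 byte(s))
  byte[10]=0x16 cont=0 payload=0x16=22: acc |= 22<<0 -> acc=22 shift=7 [end]
Varint 5: bytes[10:11] = 16 -> value 22 (1 byte(s))
  byte[11]=0xBE cont=1 payload=0x3E=62: acc |= 62<<0 -> acc=62 shift=7
  byte[12]=0x2B cont=0 payload=0x2B=43: acc |= 43<<7 -> acc=5566 shift=14 [end]
Varint 6: bytes[11:13] = BE 2B -> value 5566 (2 byte(s))

Answer: 9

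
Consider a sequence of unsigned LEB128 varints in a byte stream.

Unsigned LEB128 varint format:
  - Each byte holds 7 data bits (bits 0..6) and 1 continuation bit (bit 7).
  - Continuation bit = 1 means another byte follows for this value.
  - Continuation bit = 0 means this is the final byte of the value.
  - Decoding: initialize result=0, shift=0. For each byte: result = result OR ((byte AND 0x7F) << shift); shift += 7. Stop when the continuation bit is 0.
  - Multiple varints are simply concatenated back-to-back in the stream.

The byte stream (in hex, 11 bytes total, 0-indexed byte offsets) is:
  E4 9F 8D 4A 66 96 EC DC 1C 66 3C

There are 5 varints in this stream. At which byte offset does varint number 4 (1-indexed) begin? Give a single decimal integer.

  byte[0]=0xE4 cont=1 payload=0x64=100: acc |= 100<<0 -> acc=100 shift=7
  byte[1]=0x9F cont=1 payload=0x1F=31: acc |= 31<<7 -> acc=4068 shift=14
  byte[2]=0x8D cont=1 payload=0x0D=13: acc |= 13<<14 -> acc=217060 shift=21
  byte[3]=0x4A cont=0 payload=0x4A=74: acc |= 74<<21 -> acc=155406308 shift=28 [end]
Varint 1: bytes[0:4] = E4 9F 8D 4A -> value 155406308 (4 byte(s))
  byte[4]=0x66 cont=0 payload=0x66=102: acc |= 102<<0 -> acc=102 shift=7 [end]
Varint 2: bytes[4:5] = 66 -> value 102 (1 byte(s))
  byte[5]=0x96 cont=1 payload=0x16=22: acc |= 22<<0 -> acc=22 shift=7
  byte[6]=0xEC cont=1 payload=0x6C=108: acc |= 108<<7 -> acc=13846 shift=14
  byte[7]=0xDC cont=1 payload=0x5C=92: acc |= 92<<14 -> acc=1521174 shift=21
  byte[8]=0x1C cont=0 payload=0x1C=28: acc |= 28<<21 -> acc=60241430 shift=28 [end]
Varint 3: bytes[5:9] = 96 EC DC 1C -> value 60241430 (4 byte(s))
  byte[9]=0x66 cont=0 payload=0x66=102: acc |= 102<<0 -> acc=102 shift=7 [end]
Varint 4: bytes[9:10] = 66 -> value 102 (1 byte(s))
  byte[10]=0x3C cont=0 payload=0x3C=60: acc |= 60<<0 -> acc=60 shift=7 [end]
Varint 5: bytes[10:11] = 3C -> value 60 (1 byte(s))

Answer: 9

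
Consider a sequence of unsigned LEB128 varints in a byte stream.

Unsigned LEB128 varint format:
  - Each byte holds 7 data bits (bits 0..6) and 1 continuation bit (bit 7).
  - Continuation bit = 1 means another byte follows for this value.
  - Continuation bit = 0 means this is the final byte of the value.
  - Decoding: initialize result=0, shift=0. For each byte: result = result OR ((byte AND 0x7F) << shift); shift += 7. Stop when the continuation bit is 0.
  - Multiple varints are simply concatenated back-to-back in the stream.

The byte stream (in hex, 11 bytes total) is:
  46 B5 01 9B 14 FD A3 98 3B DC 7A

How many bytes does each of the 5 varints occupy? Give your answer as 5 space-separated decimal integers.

Answer: 1 2 2 4 2

Derivation:
  byte[0]=0x46 cont=0 payload=0x46=70: acc |= 70<<0 -> acc=70 shift=7 [end]
Varint 1: bytes[0:1] = 46 -> value 70 (1 byte(s))
  byte[1]=0xB5 cont=1 payload=0x35=53: acc |= 53<<0 -> acc=53 shift=7
  byte[2]=0x01 cont=0 payload=0x01=1: acc |= 1<<7 -> acc=181 shift=14 [end]
Varint 2: bytes[1:3] = B5 01 -> value 181 (2 byte(s))
  byte[3]=0x9B cont=1 payload=0x1B=27: acc |= 27<<0 -> acc=27 shift=7
  byte[4]=0x14 cont=0 payload=0x14=20: acc |= 20<<7 -> acc=2587 shift=14 [end]
Varint 3: bytes[3:5] = 9B 14 -> value 2587 (2 byte(s))
  byte[5]=0xFD cont=1 payload=0x7D=125: acc |= 125<<0 -> acc=125 shift=7
  byte[6]=0xA3 cont=1 payload=0x23=35: acc |= 35<<7 -> acc=4605 shift=14
  byte[7]=0x98 cont=1 payload=0x18=24: acc |= 24<<14 -> acc=397821 shift=21
  byte[8]=0x3B cont=0 payload=0x3B=59: acc |= 59<<21 -> acc=124129789 shift=28 [end]
Varint 4: bytes[5:9] = FD A3 98 3B -> value 124129789 (4 byte(s))
  byte[9]=0xDC cont=1 payload=0x5C=92: acc |= 92<<0 -> acc=92 shift=7
  byte[10]=0x7A cont=0 payload=0x7A=122: acc |= 122<<7 -> acc=15708 shift=14 [end]
Varint 5: bytes[9:11] = DC 7A -> value 15708 (2 byte(s))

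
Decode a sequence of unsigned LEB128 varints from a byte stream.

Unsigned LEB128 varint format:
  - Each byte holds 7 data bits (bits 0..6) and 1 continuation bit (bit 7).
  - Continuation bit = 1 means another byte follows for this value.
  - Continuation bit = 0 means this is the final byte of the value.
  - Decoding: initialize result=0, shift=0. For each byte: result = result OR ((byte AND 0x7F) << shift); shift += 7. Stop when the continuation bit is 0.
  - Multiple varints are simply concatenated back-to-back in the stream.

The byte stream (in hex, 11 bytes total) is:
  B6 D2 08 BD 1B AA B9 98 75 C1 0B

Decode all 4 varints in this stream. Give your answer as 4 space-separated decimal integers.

Answer: 141622 3517 245767338 1473

Derivation:
  byte[0]=0xB6 cont=1 payload=0x36=54: acc |= 54<<0 -> acc=54 shift=7
  byte[1]=0xD2 cont=1 payload=0x52=82: acc |= 82<<7 -> acc=10550 shift=14
  byte[2]=0x08 cont=0 payload=0x08=8: acc |= 8<<14 -> acc=141622 shift=21 [end]
Varint 1: bytes[0:3] = B6 D2 08 -> value 141622 (3 byte(s))
  byte[3]=0xBD cont=1 payload=0x3D=61: acc |= 61<<0 -> acc=61 shift=7
  byte[4]=0x1B cont=0 payload=0x1B=27: acc |= 27<<7 -> acc=3517 shift=14 [end]
Varint 2: bytes[3:5] = BD 1B -> value 3517 (2 byte(s))
  byte[5]=0xAA cont=1 payload=0x2A=42: acc |= 42<<0 -> acc=42 shift=7
  byte[6]=0xB9 cont=1 payload=0x39=57: acc |= 57<<7 -> acc=7338 shift=14
  byte[7]=0x98 cont=1 payload=0x18=24: acc |= 24<<14 -> acc=400554 shift=21
  byte[8]=0x75 cont=0 payload=0x75=117: acc |= 117<<21 -> acc=245767338 shift=28 [end]
Varint 3: bytes[5:9] = AA B9 98 75 -> value 245767338 (4 byte(s))
  byte[9]=0xC1 cont=1 payload=0x41=65: acc |= 65<<0 -> acc=65 shift=7
  byte[10]=0x0B cont=0 payload=0x0B=11: acc |= 11<<7 -> acc=1473 shift=14 [end]
Varint 4: bytes[9:11] = C1 0B -> value 1473 (2 byte(s))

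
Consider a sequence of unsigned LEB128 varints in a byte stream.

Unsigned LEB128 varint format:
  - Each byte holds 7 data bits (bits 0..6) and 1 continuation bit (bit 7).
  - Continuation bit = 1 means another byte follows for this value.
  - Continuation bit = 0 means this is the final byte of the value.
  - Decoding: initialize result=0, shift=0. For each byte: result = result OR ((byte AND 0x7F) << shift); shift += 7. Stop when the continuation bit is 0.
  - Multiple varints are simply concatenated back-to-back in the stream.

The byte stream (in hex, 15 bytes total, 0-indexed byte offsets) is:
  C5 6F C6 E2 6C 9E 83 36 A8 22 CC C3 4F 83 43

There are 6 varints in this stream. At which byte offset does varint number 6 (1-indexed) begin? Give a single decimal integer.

Answer: 13

Derivation:
  byte[0]=0xC5 cont=1 payload=0x45=69: acc |= 69<<0 -> acc=69 shift=7
  byte[1]=0x6F cont=0 payload=0x6F=111: acc |= 111<<7 -> acc=14277 shift=14 [end]
Varint 1: bytes[0:2] = C5 6F -> value 14277 (2 byte(s))
  byte[2]=0xC6 cont=1 payload=0x46=70: acc |= 70<<0 -> acc=70 shift=7
  byte[3]=0xE2 cont=1 payload=0x62=98: acc |= 98<<7 -> acc=12614 shift=14
  byte[4]=0x6C cont=0 payload=0x6C=108: acc |= 108<<14 -> acc=1782086 shift=21 [end]
Varint 2: bytes[2:5] = C6 E2 6C -> value 1782086 (3 byte(s))
  byte[5]=0x9E cont=1 payload=0x1E=30: acc |= 30<<0 -> acc=30 shift=7
  byte[6]=0x83 cont=1 payload=0x03=3: acc |= 3<<7 -> acc=414 shift=14
  byte[7]=0x36 cont=0 payload=0x36=54: acc |= 54<<14 -> acc=885150 shift=21 [end]
Varint 3: bytes[5:8] = 9E 83 36 -> value 885150 (3 byte(s))
  byte[8]=0xA8 cont=1 payload=0x28=40: acc |= 40<<0 -> acc=40 shift=7
  byte[9]=0x22 cont=0 payload=0x22=34: acc |= 34<<7 -> acc=4392 shift=14 [end]
Varint 4: bytes[8:10] = A8 22 -> value 4392 (2 byte(s))
  byte[10]=0xCC cont=1 payload=0x4C=76: acc |= 76<<0 -> acc=76 shift=7
  byte[11]=0xC3 cont=1 payload=0x43=67: acc |= 67<<7 -> acc=8652 shift=14
  byte[12]=0x4F cont=0 payload=0x4F=79: acc |= 79<<14 -> acc=1302988 shift=21 [end]
Varint 5: bytes[10:13] = CC C3 4F -> value 1302988 (3 byte(s))
  byte[13]=0x83 cont=1 payload=0x03=3: acc |= 3<<0 -> acc=3 shift=7
  byte[14]=0x43 cont=0 payload=0x43=67: acc |= 67<<7 -> acc=8579 shift=14 [end]
Varint 6: bytes[13:15] = 83 43 -> value 8579 (2 byte(s))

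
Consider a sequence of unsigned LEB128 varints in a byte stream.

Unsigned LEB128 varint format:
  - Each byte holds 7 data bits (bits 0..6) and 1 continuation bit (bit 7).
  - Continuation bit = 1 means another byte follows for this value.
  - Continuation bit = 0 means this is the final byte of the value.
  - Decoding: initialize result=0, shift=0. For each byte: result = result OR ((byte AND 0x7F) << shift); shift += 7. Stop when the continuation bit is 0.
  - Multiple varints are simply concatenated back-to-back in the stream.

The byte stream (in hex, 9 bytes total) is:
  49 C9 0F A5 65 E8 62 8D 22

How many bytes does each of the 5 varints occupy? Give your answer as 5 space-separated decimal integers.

Answer: 1 2 2 2 2

Derivation:
  byte[0]=0x49 cont=0 payload=0x49=73: acc |= 73<<0 -> acc=73 shift=7 [end]
Varint 1: bytes[0:1] = 49 -> value 73 (1 byte(s))
  byte[1]=0xC9 cont=1 payload=0x49=73: acc |= 73<<0 -> acc=73 shift=7
  byte[2]=0x0F cont=0 payload=0x0F=15: acc |= 15<<7 -> acc=1993 shift=14 [end]
Varint 2: bytes[1:3] = C9 0F -> value 1993 (2 byte(s))
  byte[3]=0xA5 cont=1 payload=0x25=37: acc |= 37<<0 -> acc=37 shift=7
  byte[4]=0x65 cont=0 payload=0x65=101: acc |= 101<<7 -> acc=12965 shift=14 [end]
Varint 3: bytes[3:5] = A5 65 -> value 12965 (2 byte(s))
  byte[5]=0xE8 cont=1 payload=0x68=104: acc |= 104<<0 -> acc=104 shift=7
  byte[6]=0x62 cont=0 payload=0x62=98: acc |= 98<<7 -> acc=12648 shift=14 [end]
Varint 4: bytes[5:7] = E8 62 -> value 12648 (2 byte(s))
  byte[7]=0x8D cont=1 payload=0x0D=13: acc |= 13<<0 -> acc=13 shift=7
  byte[8]=0x22 cont=0 payload=0x22=34: acc |= 34<<7 -> acc=4365 shift=14 [end]
Varint 5: bytes[7:9] = 8D 22 -> value 4365 (2 byte(s))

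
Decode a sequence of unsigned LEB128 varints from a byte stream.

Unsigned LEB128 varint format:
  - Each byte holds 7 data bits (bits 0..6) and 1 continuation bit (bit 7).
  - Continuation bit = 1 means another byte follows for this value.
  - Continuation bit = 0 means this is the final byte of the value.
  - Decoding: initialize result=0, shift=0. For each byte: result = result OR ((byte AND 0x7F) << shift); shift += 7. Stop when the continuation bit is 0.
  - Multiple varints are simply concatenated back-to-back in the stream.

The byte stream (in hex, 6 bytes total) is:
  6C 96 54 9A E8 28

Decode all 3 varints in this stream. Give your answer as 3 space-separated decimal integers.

Answer: 108 10774 668698

Derivation:
  byte[0]=0x6C cont=0 payload=0x6C=108: acc |= 108<<0 -> acc=108 shift=7 [end]
Varint 1: bytes[0:1] = 6C -> value 108 (1 byte(s))
  byte[1]=0x96 cont=1 payload=0x16=22: acc |= 22<<0 -> acc=22 shift=7
  byte[2]=0x54 cont=0 payload=0x54=84: acc |= 84<<7 -> acc=10774 shift=14 [end]
Varint 2: bytes[1:3] = 96 54 -> value 10774 (2 byte(s))
  byte[3]=0x9A cont=1 payload=0x1A=26: acc |= 26<<0 -> acc=26 shift=7
  byte[4]=0xE8 cont=1 payload=0x68=104: acc |= 104<<7 -> acc=13338 shift=14
  byte[5]=0x28 cont=0 payload=0x28=40: acc |= 40<<14 -> acc=668698 shift=21 [end]
Varint 3: bytes[3:6] = 9A E8 28 -> value 668698 (3 byte(s))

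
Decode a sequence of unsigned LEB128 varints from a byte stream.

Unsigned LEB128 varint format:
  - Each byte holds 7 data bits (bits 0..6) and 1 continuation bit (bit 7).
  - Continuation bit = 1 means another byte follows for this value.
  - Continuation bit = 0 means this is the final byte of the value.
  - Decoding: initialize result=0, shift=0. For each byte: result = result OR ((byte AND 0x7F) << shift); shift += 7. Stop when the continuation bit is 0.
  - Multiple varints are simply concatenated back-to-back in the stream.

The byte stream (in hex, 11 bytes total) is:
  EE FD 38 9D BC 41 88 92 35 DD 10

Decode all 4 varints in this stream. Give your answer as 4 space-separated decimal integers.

  byte[0]=0xEE cont=1 payload=0x6E=110: acc |= 110<<0 -> acc=110 shift=7
  byte[1]=0xFD cont=1 payload=0x7D=125: acc |= 125<<7 -> acc=16110 shift=14
  byte[2]=0x38 cont=0 payload=0x38=56: acc |= 56<<14 -> acc=933614 shift=21 [end]
Varint 1: bytes[0:3] = EE FD 38 -> value 933614 (3 byte(s))
  byte[3]=0x9D cont=1 payload=0x1D=29: acc |= 29<<0 -> acc=29 shift=7
  byte[4]=0xBC cont=1 payload=0x3C=60: acc |= 60<<7 -> acc=7709 shift=14
  byte[5]=0x41 cont=0 payload=0x41=65: acc |= 65<<14 -> acc=1072669 shift=21 [end]
Varint 2: bytes[3:6] = 9D BC 41 -> value 1072669 (3 byte(s))
  byte[6]=0x88 cont=1 payload=0x08=8: acc |= 8<<0 -> acc=8 shift=7
  byte[7]=0x92 cont=1 payload=0x12=18: acc |= 18<<7 -> acc=2312 shift=14
  byte[8]=0x35 cont=0 payload=0x35=53: acc |= 53<<14 -> acc=870664 shift=21 [end]
Varint 3: bytes[6:9] = 88 92 35 -> value 870664 (3 byte(s))
  byte[9]=0xDD cont=1 payload=0x5D=93: acc |= 93<<0 -> acc=93 shift=7
  byte[10]=0x10 cont=0 payload=0x10=16: acc |= 16<<7 -> acc=2141 shift=14 [end]
Varint 4: bytes[9:11] = DD 10 -> value 2141 (2 byte(s))

Answer: 933614 1072669 870664 2141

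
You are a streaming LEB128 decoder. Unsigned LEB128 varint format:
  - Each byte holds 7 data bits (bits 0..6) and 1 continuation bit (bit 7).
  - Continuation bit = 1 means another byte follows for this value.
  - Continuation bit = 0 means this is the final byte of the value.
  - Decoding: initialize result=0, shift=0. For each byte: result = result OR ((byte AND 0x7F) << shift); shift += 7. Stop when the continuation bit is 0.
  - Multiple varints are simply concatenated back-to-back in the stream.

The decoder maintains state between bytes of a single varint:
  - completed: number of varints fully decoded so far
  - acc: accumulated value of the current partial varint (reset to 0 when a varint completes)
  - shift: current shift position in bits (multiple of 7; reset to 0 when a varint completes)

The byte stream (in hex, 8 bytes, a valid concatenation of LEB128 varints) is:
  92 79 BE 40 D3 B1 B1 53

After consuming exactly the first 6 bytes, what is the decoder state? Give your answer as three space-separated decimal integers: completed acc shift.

Answer: 2 6355 14

Derivation:
byte[0]=0x92 cont=1 payload=0x12: acc |= 18<<0 -> completed=0 acc=18 shift=7
byte[1]=0x79 cont=0 payload=0x79: varint #1 complete (value=15506); reset -> completed=1 acc=0 shift=0
byte[2]=0xBE cont=1 payload=0x3E: acc |= 62<<0 -> completed=1 acc=62 shift=7
byte[3]=0x40 cont=0 payload=0x40: varint #2 complete (value=8254); reset -> completed=2 acc=0 shift=0
byte[4]=0xD3 cont=1 payload=0x53: acc |= 83<<0 -> completed=2 acc=83 shift=7
byte[5]=0xB1 cont=1 payload=0x31: acc |= 49<<7 -> completed=2 acc=6355 shift=14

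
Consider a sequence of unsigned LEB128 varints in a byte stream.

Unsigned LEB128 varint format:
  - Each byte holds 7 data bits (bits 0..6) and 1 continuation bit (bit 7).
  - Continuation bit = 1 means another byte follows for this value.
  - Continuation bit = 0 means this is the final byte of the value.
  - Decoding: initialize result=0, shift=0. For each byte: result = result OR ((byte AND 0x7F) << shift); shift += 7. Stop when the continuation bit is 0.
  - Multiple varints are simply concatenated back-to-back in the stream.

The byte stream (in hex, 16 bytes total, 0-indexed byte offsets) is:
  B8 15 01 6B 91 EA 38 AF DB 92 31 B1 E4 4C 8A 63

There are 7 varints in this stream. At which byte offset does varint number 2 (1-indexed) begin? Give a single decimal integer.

Answer: 2

Derivation:
  byte[0]=0xB8 cont=1 payload=0x38=56: acc |= 56<<0 -> acc=56 shift=7
  byte[1]=0x15 cont=0 payload=0x15=21: acc |= 21<<7 -> acc=2744 shift=14 [end]
Varint 1: bytes[0:2] = B8 15 -> value 2744 (2 byte(s))
  byte[2]=0x01 cont=0 payload=0x01=1: acc |= 1<<0 -> acc=1 shift=7 [end]
Varint 2: bytes[2:3] = 01 -> value 1 (1 byte(s))
  byte[3]=0x6B cont=0 payload=0x6B=107: acc |= 107<<0 -> acc=107 shift=7 [end]
Varint 3: bytes[3:4] = 6B -> value 107 (1 byte(s))
  byte[4]=0x91 cont=1 payload=0x11=17: acc |= 17<<0 -> acc=17 shift=7
  byte[5]=0xEA cont=1 payload=0x6A=106: acc |= 106<<7 -> acc=13585 shift=14
  byte[6]=0x38 cont=0 payload=0x38=56: acc |= 56<<14 -> acc=931089 shift=21 [end]
Varint 4: bytes[4:7] = 91 EA 38 -> value 931089 (3 byte(s))
  byte[7]=0xAF cont=1 payload=0x2F=47: acc |= 47<<0 -> acc=47 shift=7
  byte[8]=0xDB cont=1 payload=0x5B=91: acc |= 91<<7 -> acc=11695 shift=14
  byte[9]=0x92 cont=1 payload=0x12=18: acc |= 18<<14 -> acc=306607 shift=21
  byte[10]=0x31 cont=0 payload=0x31=49: acc |= 49<<21 -> acc=103067055 shift=28 [end]
Varint 5: bytes[7:11] = AF DB 92 31 -> value 103067055 (4 byte(s))
  byte[11]=0xB1 cont=1 payload=0x31=49: acc |= 49<<0 -> acc=49 shift=7
  byte[12]=0xE4 cont=1 payload=0x64=100: acc |= 100<<7 -> acc=12849 shift=14
  byte[13]=0x4C cont=0 payload=0x4C=76: acc |= 76<<14 -> acc=1258033 shift=21 [end]
Varint 6: bytes[11:14] = B1 E4 4C -> value 1258033 (3 byte(s))
  byte[14]=0x8A cont=1 payload=0x0A=10: acc |= 10<<0 -> acc=10 shift=7
  byte[15]=0x63 cont=0 payload=0x63=99: acc |= 99<<7 -> acc=12682 shift=14 [end]
Varint 7: bytes[14:16] = 8A 63 -> value 12682 (2 byte(s))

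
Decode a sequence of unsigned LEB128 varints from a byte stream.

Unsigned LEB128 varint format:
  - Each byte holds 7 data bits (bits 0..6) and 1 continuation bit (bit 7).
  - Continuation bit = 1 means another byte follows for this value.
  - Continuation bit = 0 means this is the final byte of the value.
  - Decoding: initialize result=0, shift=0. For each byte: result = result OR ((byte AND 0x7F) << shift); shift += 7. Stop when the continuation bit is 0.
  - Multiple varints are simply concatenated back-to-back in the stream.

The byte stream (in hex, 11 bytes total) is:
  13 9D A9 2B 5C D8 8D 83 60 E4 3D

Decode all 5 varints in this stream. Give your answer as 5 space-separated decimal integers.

  byte[0]=0x13 cont=0 payload=0x13=19: acc |= 19<<0 -> acc=19 shift=7 [end]
Varint 1: bytes[0:1] = 13 -> value 19 (1 byte(s))
  byte[1]=0x9D cont=1 payload=0x1D=29: acc |= 29<<0 -> acc=29 shift=7
  byte[2]=0xA9 cont=1 payload=0x29=41: acc |= 41<<7 -> acc=5277 shift=14
  byte[3]=0x2B cont=0 payload=0x2B=43: acc |= 43<<14 -> acc=709789 shift=21 [end]
Varint 2: bytes[1:4] = 9D A9 2B -> value 709789 (3 byte(s))
  byte[4]=0x5C cont=0 payload=0x5C=92: acc |= 92<<0 -> acc=92 shift=7 [end]
Varint 3: bytes[4:5] = 5C -> value 92 (1 byte(s))
  byte[5]=0xD8 cont=1 payload=0x58=88: acc |= 88<<0 -> acc=88 shift=7
  byte[6]=0x8D cont=1 payload=0x0D=13: acc |= 13<<7 -> acc=1752 shift=14
  byte[7]=0x83 cont=1 payload=0x03=3: acc |= 3<<14 -> acc=50904 shift=21
  byte[8]=0x60 cont=0 payload=0x60=96: acc |= 96<<21 -> acc=201377496 shift=28 [end]
Varint 4: bytes[5:9] = D8 8D 83 60 -> value 201377496 (4 byte(s))
  byte[9]=0xE4 cont=1 payload=0x64=100: acc |= 100<<0 -> acc=100 shift=7
  byte[10]=0x3D cont=0 payload=0x3D=61: acc |= 61<<7 -> acc=7908 shift=14 [end]
Varint 5: bytes[9:11] = E4 3D -> value 7908 (2 byte(s))

Answer: 19 709789 92 201377496 7908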